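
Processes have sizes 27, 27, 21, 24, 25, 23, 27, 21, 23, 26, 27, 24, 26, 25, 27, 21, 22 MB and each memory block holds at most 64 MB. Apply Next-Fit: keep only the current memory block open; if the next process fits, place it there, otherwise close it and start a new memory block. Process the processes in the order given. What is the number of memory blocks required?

9

memory block 1: place 27 MB, 37 MB left
memory block 1: place 27 MB, 10 MB left
memory block 2: place 21 MB, 43 MB left
memory block 2: place 24 MB, 19 MB left
memory block 3: place 25 MB, 39 MB left
memory block 3: place 23 MB, 16 MB left
memory block 4: place 27 MB, 37 MB left
memory block 4: place 21 MB, 16 MB left
memory block 5: place 23 MB, 41 MB left
memory block 5: place 26 MB, 15 MB left
memory block 6: place 27 MB, 37 MB left
memory block 6: place 24 MB, 13 MB left
memory block 7: place 26 MB, 38 MB left
memory block 7: place 25 MB, 13 MB left
memory block 8: place 27 MB, 37 MB left
memory block 8: place 21 MB, 16 MB left
memory block 9: place 22 MB, 42 MB left
Final memory blocks: [27,27] [21,24] [25,23] [27,21] [23,26] [27,24] [26,25] [27,21] [22].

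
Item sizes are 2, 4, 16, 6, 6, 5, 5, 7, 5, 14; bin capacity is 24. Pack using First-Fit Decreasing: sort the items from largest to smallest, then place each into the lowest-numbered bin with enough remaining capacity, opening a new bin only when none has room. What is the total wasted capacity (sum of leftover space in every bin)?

Sorted descending: 16, 14, 7, 6, 6, 5, 5, 5, 4, 2.
Put 16 in bin 1; 8 remain.
Put 14 in bin 2; 10 remain.
Put 7 in bin 1; 1 remain.
Put 6 in bin 2; 4 remain.
Put 6 in bin 3; 18 remain.
Put 5 in bin 3; 13 remain.
Put 5 in bin 3; 8 remain.
Put 5 in bin 3; 3 remain.
Put 4 in bin 2; 0 remain.
Put 2 in bin 3; 1 remain.
3 bins × 24 = 72; used 70; unused 2.

2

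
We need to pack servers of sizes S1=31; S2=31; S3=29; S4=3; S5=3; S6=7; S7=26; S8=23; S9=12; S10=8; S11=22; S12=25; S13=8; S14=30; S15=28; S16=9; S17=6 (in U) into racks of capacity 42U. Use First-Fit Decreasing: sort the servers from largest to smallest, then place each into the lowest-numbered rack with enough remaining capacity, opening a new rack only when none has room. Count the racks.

9

Sorted descending: 31, 31, 30, 29, 28, 26, 25, 23, 22, 12, 9, 8, 8, 7, 6, 3, 3.
rack 1: place 31U, 11U left
rack 2: place 31U, 11U left
rack 3: place 30U, 12U left
rack 4: place 29U, 13U left
rack 5: place 28U, 14U left
rack 6: place 26U, 16U left
rack 7: place 25U, 17U left
rack 8: place 23U, 19U left
rack 9: place 22U, 20U left
rack 3: place 12U, 0U left
rack 1: place 9U, 2U left
rack 2: place 8U, 3U left
rack 4: place 8U, 5U left
rack 5: place 7U, 7U left
rack 5: place 6U, 1U left
rack 2: place 3U, 0U left
rack 4: place 3U, 2U left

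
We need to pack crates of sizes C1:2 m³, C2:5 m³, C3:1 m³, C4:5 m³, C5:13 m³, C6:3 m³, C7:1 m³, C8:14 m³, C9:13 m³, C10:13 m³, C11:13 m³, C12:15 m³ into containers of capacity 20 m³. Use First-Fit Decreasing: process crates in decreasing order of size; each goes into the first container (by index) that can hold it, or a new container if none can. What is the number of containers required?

Sorted descending: 15, 14, 13, 13, 13, 13, 5, 5, 3, 2, 1, 1.
container 1: place 15 m³, 5 m³ left
container 2: place 14 m³, 6 m³ left
container 3: place 13 m³, 7 m³ left
container 4: place 13 m³, 7 m³ left
container 5: place 13 m³, 7 m³ left
container 6: place 13 m³, 7 m³ left
container 1: place 5 m³, 0 m³ left
container 2: place 5 m³, 1 m³ left
container 3: place 3 m³, 4 m³ left
container 3: place 2 m³, 2 m³ left
container 2: place 1 m³, 0 m³ left
container 3: place 1 m³, 1 m³ left
Final containers: [15,5] [14,5,1] [13,3,2,1] [13] [13] [13].

6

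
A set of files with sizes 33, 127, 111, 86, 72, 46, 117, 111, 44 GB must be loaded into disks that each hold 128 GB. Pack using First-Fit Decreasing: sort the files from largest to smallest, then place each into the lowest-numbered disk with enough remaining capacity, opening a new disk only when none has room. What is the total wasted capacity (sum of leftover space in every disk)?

149

Sorted descending: 127, 117, 111, 111, 86, 72, 46, 44, 33.
127 GB → disk 1 (remaining 1 GB)
117 GB → disk 2 (remaining 11 GB)
111 GB → disk 3 (remaining 17 GB)
111 GB → disk 4 (remaining 17 GB)
86 GB → disk 5 (remaining 42 GB)
72 GB → disk 6 (remaining 56 GB)
46 GB → disk 6 (remaining 10 GB)
44 GB → disk 7 (remaining 84 GB)
33 GB → disk 5 (remaining 9 GB)
7 disks × 128 GB = 896 GB; used 747 GB; unused 149 GB.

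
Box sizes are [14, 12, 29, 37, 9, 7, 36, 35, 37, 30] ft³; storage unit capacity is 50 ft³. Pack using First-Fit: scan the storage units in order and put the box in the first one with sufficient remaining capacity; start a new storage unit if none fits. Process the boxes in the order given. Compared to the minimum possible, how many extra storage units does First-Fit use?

1

First-Fit: [14,12,9,7] [29] [37] [36] [35] [37] [30] → 7 storage units.
6 boxes exceed 25 ft³ (half the capacity), and no two of those can share a storage unit, so at least 6 storage units are needed.
An optimal packing achieves that bound: [37,12] [37,9] [36,14] [35,7] [30] [29] → 6 storage units.
Excess: 7 − 6 = 1.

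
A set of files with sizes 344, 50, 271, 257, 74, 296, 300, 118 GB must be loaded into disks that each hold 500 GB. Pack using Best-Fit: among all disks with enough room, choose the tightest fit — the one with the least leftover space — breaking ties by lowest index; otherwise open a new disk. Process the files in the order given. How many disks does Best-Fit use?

344 GB → disk 1 (remaining 156 GB)
50 GB → disk 1 (remaining 106 GB)
271 GB → disk 2 (remaining 229 GB)
257 GB → disk 3 (remaining 243 GB)
74 GB → disk 1 (remaining 32 GB)
296 GB → disk 4 (remaining 204 GB)
300 GB → disk 5 (remaining 200 GB)
118 GB → disk 5 (remaining 82 GB)
Final disks: [344,50,74] [271] [257] [296] [300,118].

5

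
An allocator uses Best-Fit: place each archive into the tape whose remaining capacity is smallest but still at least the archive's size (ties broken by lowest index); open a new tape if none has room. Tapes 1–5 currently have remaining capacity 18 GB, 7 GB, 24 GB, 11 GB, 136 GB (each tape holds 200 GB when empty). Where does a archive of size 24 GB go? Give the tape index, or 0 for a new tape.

Tapes with room: tape 3 (24 GB), tape 5 (136 GB).
Tightest fit is tape 3 with 24 GB free.

3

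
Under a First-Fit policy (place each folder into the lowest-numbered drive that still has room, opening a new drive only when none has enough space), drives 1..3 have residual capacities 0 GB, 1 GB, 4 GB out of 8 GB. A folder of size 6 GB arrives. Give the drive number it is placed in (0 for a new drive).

No drive has ≥ 6 GB free, so a new drive is opened.

0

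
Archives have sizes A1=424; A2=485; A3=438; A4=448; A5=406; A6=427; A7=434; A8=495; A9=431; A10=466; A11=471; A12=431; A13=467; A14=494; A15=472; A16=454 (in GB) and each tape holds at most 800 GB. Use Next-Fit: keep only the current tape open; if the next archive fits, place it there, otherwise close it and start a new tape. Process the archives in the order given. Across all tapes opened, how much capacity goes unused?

A1 (424 GB) → tape 1 (remaining 376 GB)
A2 (485 GB) → tape 2 (remaining 315 GB)
A3 (438 GB) → tape 3 (remaining 362 GB)
A4 (448 GB) → tape 4 (remaining 352 GB)
A5 (406 GB) → tape 5 (remaining 394 GB)
A6 (427 GB) → tape 6 (remaining 373 GB)
A7 (434 GB) → tape 7 (remaining 366 GB)
A8 (495 GB) → tape 8 (remaining 305 GB)
A9 (431 GB) → tape 9 (remaining 369 GB)
A10 (466 GB) → tape 10 (remaining 334 GB)
A11 (471 GB) → tape 11 (remaining 329 GB)
A12 (431 GB) → tape 12 (remaining 369 GB)
A13 (467 GB) → tape 13 (remaining 333 GB)
A14 (494 GB) → tape 14 (remaining 306 GB)
A15 (472 GB) → tape 15 (remaining 328 GB)
A16 (454 GB) → tape 16 (remaining 346 GB)
16 tapes × 800 GB = 12800 GB; used 7243 GB; unused 5557 GB.

5557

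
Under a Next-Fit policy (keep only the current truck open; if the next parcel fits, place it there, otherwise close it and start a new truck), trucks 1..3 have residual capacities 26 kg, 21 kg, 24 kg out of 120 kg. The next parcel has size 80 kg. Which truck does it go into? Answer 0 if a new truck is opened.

Next-Fit only looks at truck 3, which has 24 kg free.
80 kg does not fit, so a new truck is opened.

0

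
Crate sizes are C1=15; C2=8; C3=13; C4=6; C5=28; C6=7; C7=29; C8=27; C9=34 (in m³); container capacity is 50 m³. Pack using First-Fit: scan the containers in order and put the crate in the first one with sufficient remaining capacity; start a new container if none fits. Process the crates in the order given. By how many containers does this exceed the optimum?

1

First-Fit: [15,8,13,6,7] [28] [29] [27] [34] → 5 containers.
Total size 167 m³; any packing needs at least ⌈167/50⌉ = 4 containers.
An optimal packing achieves that bound: [34,15] [29,13,8] [28,7,6] [27] → 4 containers.
Excess: 5 − 4 = 1.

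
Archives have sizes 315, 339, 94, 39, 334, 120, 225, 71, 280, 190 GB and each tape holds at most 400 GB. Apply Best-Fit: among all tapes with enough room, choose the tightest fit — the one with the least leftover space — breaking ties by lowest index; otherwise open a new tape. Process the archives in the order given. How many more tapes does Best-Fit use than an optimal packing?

1

Best-Fit: [315,71] [339,39] [94,120] [334] [225] [280] [190] → 7 tapes.
Total size 2007 GB; any packing needs at least ⌈2007/400⌉ = 6 tapes.
An optimal packing achieves that bound: [339,39] [334] [315,71] [280,120] [225,94] [190] → 6 tapes.
Excess: 7 − 6 = 1.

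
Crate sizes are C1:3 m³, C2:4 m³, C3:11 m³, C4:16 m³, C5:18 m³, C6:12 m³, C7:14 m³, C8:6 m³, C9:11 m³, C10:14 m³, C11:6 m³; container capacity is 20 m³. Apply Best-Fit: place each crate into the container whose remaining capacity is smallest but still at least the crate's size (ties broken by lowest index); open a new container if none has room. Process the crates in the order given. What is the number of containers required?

7

Put C1 (3 m³) in container 1; 17 m³ remain.
Put C2 (4 m³) in container 1; 13 m³ remain.
Put C3 (11 m³) in container 1; 2 m³ remain.
Put C4 (16 m³) in container 2; 4 m³ remain.
Put C5 (18 m³) in container 3; 2 m³ remain.
Put C6 (12 m³) in container 4; 8 m³ remain.
Put C7 (14 m³) in container 5; 6 m³ remain.
Put C8 (6 m³) in container 5; 0 m³ remain.
Put C9 (11 m³) in container 6; 9 m³ remain.
Put C10 (14 m³) in container 7; 6 m³ remain.
Put C11 (6 m³) in container 7; 0 m³ remain.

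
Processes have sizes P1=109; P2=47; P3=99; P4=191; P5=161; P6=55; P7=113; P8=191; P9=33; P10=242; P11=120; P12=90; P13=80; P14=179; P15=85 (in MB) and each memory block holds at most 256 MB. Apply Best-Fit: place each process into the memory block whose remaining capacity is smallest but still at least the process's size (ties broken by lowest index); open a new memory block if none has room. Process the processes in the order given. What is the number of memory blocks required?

memory block 1: place P1 (109 MB), 147 MB left
memory block 1: place P2 (47 MB), 100 MB left
memory block 1: place P3 (99 MB), 1 MB left
memory block 2: place P4 (191 MB), 65 MB left
memory block 3: place P5 (161 MB), 95 MB left
memory block 2: place P6 (55 MB), 10 MB left
memory block 4: place P7 (113 MB), 143 MB left
memory block 5: place P8 (191 MB), 65 MB left
memory block 5: place P9 (33 MB), 32 MB left
memory block 6: place P10 (242 MB), 14 MB left
memory block 4: place P11 (120 MB), 23 MB left
memory block 3: place P12 (90 MB), 5 MB left
memory block 7: place P13 (80 MB), 176 MB left
memory block 8: place P14 (179 MB), 77 MB left
memory block 7: place P15 (85 MB), 91 MB left
Final memory blocks: [109,47,99] [191,55] [161,90] [113,120] [191,33] [242] [80,85] [179].

8 memory blocks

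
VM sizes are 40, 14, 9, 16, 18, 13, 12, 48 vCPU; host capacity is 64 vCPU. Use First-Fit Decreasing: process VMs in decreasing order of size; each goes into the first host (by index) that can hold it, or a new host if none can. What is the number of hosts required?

Sorted descending: 48, 40, 18, 16, 14, 13, 12, 9.
48 vCPU → host 1 (remaining 16 vCPU)
40 vCPU → host 2 (remaining 24 vCPU)
18 vCPU → host 2 (remaining 6 vCPU)
16 vCPU → host 1 (remaining 0 vCPU)
14 vCPU → host 3 (remaining 50 vCPU)
13 vCPU → host 3 (remaining 37 vCPU)
12 vCPU → host 3 (remaining 25 vCPU)
9 vCPU → host 3 (remaining 16 vCPU)

3 hosts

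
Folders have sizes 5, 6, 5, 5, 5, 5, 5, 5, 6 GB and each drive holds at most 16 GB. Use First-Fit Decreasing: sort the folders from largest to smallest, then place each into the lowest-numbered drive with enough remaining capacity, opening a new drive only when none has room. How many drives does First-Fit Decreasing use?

4 drives

Sorted descending: 6, 6, 5, 5, 5, 5, 5, 5, 5.
drive 1: place 6 GB, 10 GB left
drive 1: place 6 GB, 4 GB left
drive 2: place 5 GB, 11 GB left
drive 2: place 5 GB, 6 GB left
drive 2: place 5 GB, 1 GB left
drive 3: place 5 GB, 11 GB left
drive 3: place 5 GB, 6 GB left
drive 3: place 5 GB, 1 GB left
drive 4: place 5 GB, 11 GB left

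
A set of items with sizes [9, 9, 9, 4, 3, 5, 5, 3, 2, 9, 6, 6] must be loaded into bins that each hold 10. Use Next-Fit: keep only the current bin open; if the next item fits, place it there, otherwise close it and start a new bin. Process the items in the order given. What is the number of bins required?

9 → bin 1 (remaining 1)
9 → bin 2 (remaining 1)
9 → bin 3 (remaining 1)
4 → bin 4 (remaining 6)
3 → bin 4 (remaining 3)
5 → bin 5 (remaining 5)
5 → bin 5 (remaining 0)
3 → bin 6 (remaining 7)
2 → bin 6 (remaining 5)
9 → bin 7 (remaining 1)
6 → bin 8 (remaining 4)
6 → bin 9 (remaining 4)

9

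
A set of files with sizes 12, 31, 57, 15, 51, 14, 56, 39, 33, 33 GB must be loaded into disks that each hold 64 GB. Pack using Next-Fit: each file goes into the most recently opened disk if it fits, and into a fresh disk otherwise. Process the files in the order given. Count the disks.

9 disks

disk 1: place 12 GB, 52 GB left
disk 1: place 31 GB, 21 GB left
disk 2: place 57 GB, 7 GB left
disk 3: place 15 GB, 49 GB left
disk 4: place 51 GB, 13 GB left
disk 5: place 14 GB, 50 GB left
disk 6: place 56 GB, 8 GB left
disk 7: place 39 GB, 25 GB left
disk 8: place 33 GB, 31 GB left
disk 9: place 33 GB, 31 GB left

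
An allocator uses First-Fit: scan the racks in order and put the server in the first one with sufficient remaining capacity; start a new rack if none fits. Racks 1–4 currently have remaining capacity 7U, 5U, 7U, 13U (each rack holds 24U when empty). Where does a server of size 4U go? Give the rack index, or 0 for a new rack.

1

Racks with room: rack 1 (7U), rack 2 (5U), rack 3 (7U), rack 4 (13U).
The first with room is rack 1.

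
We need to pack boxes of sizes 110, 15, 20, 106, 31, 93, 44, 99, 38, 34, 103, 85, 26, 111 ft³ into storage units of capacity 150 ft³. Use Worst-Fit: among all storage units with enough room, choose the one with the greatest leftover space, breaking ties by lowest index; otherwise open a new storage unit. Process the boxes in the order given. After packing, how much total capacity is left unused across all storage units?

135

storage unit 1: place 110 ft³, 40 ft³ left
storage unit 1: place 15 ft³, 25 ft³ left
storage unit 1: place 20 ft³, 5 ft³ left
storage unit 2: place 106 ft³, 44 ft³ left
storage unit 2: place 31 ft³, 13 ft³ left
storage unit 3: place 93 ft³, 57 ft³ left
storage unit 3: place 44 ft³, 13 ft³ left
storage unit 4: place 99 ft³, 51 ft³ left
storage unit 4: place 38 ft³, 13 ft³ left
storage unit 5: place 34 ft³, 116 ft³ left
storage unit 5: place 103 ft³, 13 ft³ left
storage unit 6: place 85 ft³, 65 ft³ left
storage unit 6: place 26 ft³, 39 ft³ left
storage unit 7: place 111 ft³, 39 ft³ left
7 storage units × 150 ft³ = 1050 ft³; used 915 ft³; unused 135 ft³.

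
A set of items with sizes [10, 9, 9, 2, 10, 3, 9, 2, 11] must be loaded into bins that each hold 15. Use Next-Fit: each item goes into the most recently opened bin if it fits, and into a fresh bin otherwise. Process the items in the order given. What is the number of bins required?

10 → bin 1 (remaining 5)
9 → bin 2 (remaining 6)
9 → bin 3 (remaining 6)
2 → bin 3 (remaining 4)
10 → bin 4 (remaining 5)
3 → bin 4 (remaining 2)
9 → bin 5 (remaining 6)
2 → bin 5 (remaining 4)
11 → bin 6 (remaining 4)

6 bins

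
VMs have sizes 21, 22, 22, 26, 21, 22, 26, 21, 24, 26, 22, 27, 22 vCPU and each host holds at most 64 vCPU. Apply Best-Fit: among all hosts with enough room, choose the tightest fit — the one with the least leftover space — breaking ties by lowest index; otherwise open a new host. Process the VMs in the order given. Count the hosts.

21 vCPU → host 1 (remaining 43 vCPU)
22 vCPU → host 1 (remaining 21 vCPU)
22 vCPU → host 2 (remaining 42 vCPU)
26 vCPU → host 2 (remaining 16 vCPU)
21 vCPU → host 1 (remaining 0 vCPU)
22 vCPU → host 3 (remaining 42 vCPU)
26 vCPU → host 3 (remaining 16 vCPU)
21 vCPU → host 4 (remaining 43 vCPU)
24 vCPU → host 4 (remaining 19 vCPU)
26 vCPU → host 5 (remaining 38 vCPU)
22 vCPU → host 5 (remaining 16 vCPU)
27 vCPU → host 6 (remaining 37 vCPU)
22 vCPU → host 6 (remaining 15 vCPU)

6 hosts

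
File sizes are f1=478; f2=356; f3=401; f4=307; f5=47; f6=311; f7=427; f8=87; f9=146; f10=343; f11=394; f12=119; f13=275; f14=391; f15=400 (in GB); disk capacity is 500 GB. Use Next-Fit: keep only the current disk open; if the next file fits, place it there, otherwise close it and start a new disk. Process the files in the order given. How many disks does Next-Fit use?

f1 (478 GB) → disk 1 (remaining 22 GB)
f2 (356 GB) → disk 2 (remaining 144 GB)
f3 (401 GB) → disk 3 (remaining 99 GB)
f4 (307 GB) → disk 4 (remaining 193 GB)
f5 (47 GB) → disk 4 (remaining 146 GB)
f6 (311 GB) → disk 5 (remaining 189 GB)
f7 (427 GB) → disk 6 (remaining 73 GB)
f8 (87 GB) → disk 7 (remaining 413 GB)
f9 (146 GB) → disk 7 (remaining 267 GB)
f10 (343 GB) → disk 8 (remaining 157 GB)
f11 (394 GB) → disk 9 (remaining 106 GB)
f12 (119 GB) → disk 10 (remaining 381 GB)
f13 (275 GB) → disk 10 (remaining 106 GB)
f14 (391 GB) → disk 11 (remaining 109 GB)
f15 (400 GB) → disk 12 (remaining 100 GB)
Final disks: [478] [356] [401] [307,47] [311] [427] [87,146] [343] [394] [119,275] [391] [400].

12 disks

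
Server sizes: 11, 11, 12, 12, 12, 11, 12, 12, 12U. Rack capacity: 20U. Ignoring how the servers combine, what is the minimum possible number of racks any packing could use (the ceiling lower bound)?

6

Total size = 11 + 11 + 12 + 12 + 12 + 11 + 12 + 12 + 12 = 105U.
⌈105 / 20⌉ = 6.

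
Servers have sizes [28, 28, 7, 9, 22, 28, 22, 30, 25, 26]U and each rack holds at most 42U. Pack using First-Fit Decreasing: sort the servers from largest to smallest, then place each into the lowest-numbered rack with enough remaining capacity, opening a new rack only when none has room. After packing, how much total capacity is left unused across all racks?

111

Sorted descending: 30, 28, 28, 28, 26, 25, 22, 22, 9, 7.
rack 1: place 30U, 12U left
rack 2: place 28U, 14U left
rack 3: place 28U, 14U left
rack 4: place 28U, 14U left
rack 5: place 26U, 16U left
rack 6: place 25U, 17U left
rack 7: place 22U, 20U left
rack 8: place 22U, 20U left
rack 1: place 9U, 3U left
rack 2: place 7U, 7U left
8 racks × 42U = 336U; used 225U; unused 111U.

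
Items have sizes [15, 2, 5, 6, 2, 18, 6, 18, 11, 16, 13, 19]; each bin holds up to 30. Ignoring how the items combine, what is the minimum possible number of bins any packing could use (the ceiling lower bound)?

Total size = 15 + 2 + 5 + 6 + 2 + 18 + 6 + 18 + 11 + 16 + 13 + 19 = 131.
⌈131 / 30⌉ = 5.

5 bins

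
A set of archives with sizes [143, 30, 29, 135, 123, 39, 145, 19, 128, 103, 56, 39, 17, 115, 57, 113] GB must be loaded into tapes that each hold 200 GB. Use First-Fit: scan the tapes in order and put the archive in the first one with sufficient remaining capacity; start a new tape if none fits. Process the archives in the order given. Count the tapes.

Put 143 GB in tape 1; 57 GB remain.
Put 30 GB in tape 1; 27 GB remain.
Put 29 GB in tape 2; 171 GB remain.
Put 135 GB in tape 2; 36 GB remain.
Put 123 GB in tape 3; 77 GB remain.
Put 39 GB in tape 3; 38 GB remain.
Put 145 GB in tape 4; 55 GB remain.
Put 19 GB in tape 1; 8 GB remain.
Put 128 GB in tape 5; 72 GB remain.
Put 103 GB in tape 6; 97 GB remain.
Put 56 GB in tape 5; 16 GB remain.
Put 39 GB in tape 4; 16 GB remain.
Put 17 GB in tape 2; 19 GB remain.
Put 115 GB in tape 7; 85 GB remain.
Put 57 GB in tape 6; 40 GB remain.
Put 113 GB in tape 8; 87 GB remain.

8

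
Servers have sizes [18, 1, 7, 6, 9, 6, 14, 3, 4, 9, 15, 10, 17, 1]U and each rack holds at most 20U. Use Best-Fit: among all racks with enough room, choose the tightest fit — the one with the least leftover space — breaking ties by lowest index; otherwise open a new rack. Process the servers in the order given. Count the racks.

7 racks

rack 1: place 18U, 2U left
rack 1: place 1U, 1U left
rack 2: place 7U, 13U left
rack 2: place 6U, 7U left
rack 3: place 9U, 11U left
rack 2: place 6U, 1U left
rack 4: place 14U, 6U left
rack 4: place 3U, 3U left
rack 3: place 4U, 7U left
rack 5: place 9U, 11U left
rack 6: place 15U, 5U left
rack 5: place 10U, 1U left
rack 7: place 17U, 3U left
rack 1: place 1U, 0U left
Final racks: [18,1,1] [7,6,6] [9,4] [14,3] [9,10] [15] [17].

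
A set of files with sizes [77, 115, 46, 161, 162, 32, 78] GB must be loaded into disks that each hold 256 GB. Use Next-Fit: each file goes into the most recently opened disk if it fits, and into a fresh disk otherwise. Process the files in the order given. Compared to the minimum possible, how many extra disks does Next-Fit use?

1

Next-Fit: [77,115,46] [161] [162,32] [78] → 4 disks.
Total size 671 GB; any packing needs at least ⌈671/256⌉ = 3 disks.
An optimal packing achieves that bound: [162,78] [161,77] [115,46,32] → 3 disks.
Excess: 4 − 3 = 1.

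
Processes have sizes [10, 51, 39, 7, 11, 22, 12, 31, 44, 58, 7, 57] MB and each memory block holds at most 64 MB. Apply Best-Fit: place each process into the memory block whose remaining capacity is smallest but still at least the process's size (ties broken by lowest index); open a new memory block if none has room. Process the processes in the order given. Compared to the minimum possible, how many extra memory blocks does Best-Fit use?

Best-Fit: [10,51] [39,7,11,7] [22,12] [31] [44] [58] [57] → 7 memory blocks.
Total size 349 MB; any packing needs at least ⌈349/64⌉ = 6 memory blocks.
An optimal packing achieves that bound: [58] [57,7] [51,12] [44,11,7] [39,22] [31,10] → 6 memory blocks.
Excess: 7 − 6 = 1.

1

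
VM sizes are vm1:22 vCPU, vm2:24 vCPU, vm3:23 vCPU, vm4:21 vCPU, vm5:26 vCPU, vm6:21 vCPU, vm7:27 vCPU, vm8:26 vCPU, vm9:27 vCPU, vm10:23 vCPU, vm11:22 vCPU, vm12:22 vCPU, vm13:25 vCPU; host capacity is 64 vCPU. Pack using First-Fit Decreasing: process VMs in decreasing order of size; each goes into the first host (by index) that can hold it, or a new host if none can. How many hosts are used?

Sorted descending: 27, 27, 26, 26, 25, 24, 23, 23, 22, 22, 22, 21, 21.
27 vCPU → host 1 (remaining 37 vCPU)
27 vCPU → host 1 (remaining 10 vCPU)
26 vCPU → host 2 (remaining 38 vCPU)
26 vCPU → host 2 (remaining 12 vCPU)
25 vCPU → host 3 (remaining 39 vCPU)
24 vCPU → host 3 (remaining 15 vCPU)
23 vCPU → host 4 (remaining 41 vCPU)
23 vCPU → host 4 (remaining 18 vCPU)
22 vCPU → host 5 (remaining 42 vCPU)
22 vCPU → host 5 (remaining 20 vCPU)
22 vCPU → host 6 (remaining 42 vCPU)
21 vCPU → host 6 (remaining 21 vCPU)
21 vCPU → host 6 (remaining 0 vCPU)
Final hosts: [27,27] [26,26] [25,24] [23,23] [22,22] [22,21,21].

6 hosts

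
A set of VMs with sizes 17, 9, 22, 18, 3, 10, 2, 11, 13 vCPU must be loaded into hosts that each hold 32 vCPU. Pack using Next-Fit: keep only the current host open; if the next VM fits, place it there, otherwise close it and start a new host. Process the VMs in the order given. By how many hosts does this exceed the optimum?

Next-Fit: [17,9] [22] [18,3,10] [2,11,13] → 4 hosts.
Total size 105 vCPU; any packing needs at least ⌈105/32⌉ = 4 hosts.
So 4 is already optimal.

0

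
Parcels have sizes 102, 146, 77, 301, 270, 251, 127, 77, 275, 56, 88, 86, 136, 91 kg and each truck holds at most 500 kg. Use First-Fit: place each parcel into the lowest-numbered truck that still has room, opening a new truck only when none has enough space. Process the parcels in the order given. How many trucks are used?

5

truck 1: place 102 kg, 398 kg left
truck 1: place 146 kg, 252 kg left
truck 1: place 77 kg, 175 kg left
truck 2: place 301 kg, 199 kg left
truck 3: place 270 kg, 230 kg left
truck 4: place 251 kg, 249 kg left
truck 1: place 127 kg, 48 kg left
truck 2: place 77 kg, 122 kg left
truck 5: place 275 kg, 225 kg left
truck 2: place 56 kg, 66 kg left
truck 3: place 88 kg, 142 kg left
truck 3: place 86 kg, 56 kg left
truck 4: place 136 kg, 113 kg left
truck 4: place 91 kg, 22 kg left
Final trucks: [102,146,77,127] [301,77,56] [270,88,86] [251,136,91] [275].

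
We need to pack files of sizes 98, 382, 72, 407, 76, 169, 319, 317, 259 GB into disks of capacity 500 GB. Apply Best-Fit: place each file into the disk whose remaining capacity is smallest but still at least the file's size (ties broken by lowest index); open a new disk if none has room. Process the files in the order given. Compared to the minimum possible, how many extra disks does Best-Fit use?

Best-Fit: [98,382] [72,407] [76,169] [319] [317] [259] → 6 disks.
Total size 2099 GB; any packing needs at least ⌈2099/500⌉ = 5 disks.
An optimal packing achieves that bound: [407,76] [382,98] [319,169] [317,72] [259] → 5 disks.
Excess: 6 − 5 = 1.

1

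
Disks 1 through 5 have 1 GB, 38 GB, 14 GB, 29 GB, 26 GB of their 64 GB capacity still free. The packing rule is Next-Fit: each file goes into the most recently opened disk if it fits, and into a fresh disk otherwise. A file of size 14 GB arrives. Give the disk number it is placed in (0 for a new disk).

Next-Fit only looks at disk 5, which has 26 GB free.
14 GB fits there.

5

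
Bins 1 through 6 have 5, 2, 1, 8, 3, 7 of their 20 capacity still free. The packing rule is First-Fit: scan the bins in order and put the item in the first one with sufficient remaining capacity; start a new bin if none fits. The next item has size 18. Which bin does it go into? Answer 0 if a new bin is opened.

No bin has ≥ 18 free, so a new bin is opened.

0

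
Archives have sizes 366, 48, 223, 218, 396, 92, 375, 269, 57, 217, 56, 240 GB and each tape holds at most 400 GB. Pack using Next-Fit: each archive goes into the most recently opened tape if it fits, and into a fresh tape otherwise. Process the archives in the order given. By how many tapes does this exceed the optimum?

Next-Fit: [366] [48,223] [218] [396] [92] [375] [269,57] [217,56] [240] → 9 tapes.
8 archives exceed 200 GB (half the capacity), and no two of those can share a tape, so at least 8 tapes are needed.
An optimal packing achieves that bound: [396] [375] [366] [269,92] [240,57,56] [223,48] [218] [217] → 8 tapes.
Excess: 9 − 8 = 1.

1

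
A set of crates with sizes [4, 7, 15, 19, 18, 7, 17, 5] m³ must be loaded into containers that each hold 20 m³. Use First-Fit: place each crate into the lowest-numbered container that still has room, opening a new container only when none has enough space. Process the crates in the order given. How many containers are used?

5

Put 4 m³ in container 1; 16 m³ remain.
Put 7 m³ in container 1; 9 m³ remain.
Put 15 m³ in container 2; 5 m³ remain.
Put 19 m³ in container 3; 1 m³ remain.
Put 18 m³ in container 4; 2 m³ remain.
Put 7 m³ in container 1; 2 m³ remain.
Put 17 m³ in container 5; 3 m³ remain.
Put 5 m³ in container 2; 0 m³ remain.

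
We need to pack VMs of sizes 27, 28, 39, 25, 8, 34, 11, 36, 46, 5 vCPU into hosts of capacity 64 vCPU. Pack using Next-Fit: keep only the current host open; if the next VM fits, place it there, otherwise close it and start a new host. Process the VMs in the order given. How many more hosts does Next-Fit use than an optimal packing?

Next-Fit: [27,28] [39,25] [8,34,11] [36] [46,5] → 5 hosts.
Total size 259 vCPU; any packing needs at least ⌈259/64⌉ = 5 hosts.
So 5 is already optimal.

0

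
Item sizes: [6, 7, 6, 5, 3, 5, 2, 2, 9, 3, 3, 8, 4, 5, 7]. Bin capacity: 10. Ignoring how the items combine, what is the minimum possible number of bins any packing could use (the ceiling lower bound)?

Total size = 6 + 7 + 6 + 5 + 3 + 5 + 2 + 2 + 9 + 3 + 3 + 8 + 4 + 5 + 7 = 75.
⌈75 / 10⌉ = 8.

8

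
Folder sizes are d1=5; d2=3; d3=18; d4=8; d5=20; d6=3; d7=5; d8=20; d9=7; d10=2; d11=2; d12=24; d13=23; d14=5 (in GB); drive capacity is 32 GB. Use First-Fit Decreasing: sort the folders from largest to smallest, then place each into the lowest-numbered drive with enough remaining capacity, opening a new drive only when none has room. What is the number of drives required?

Sorted descending: 24, 23, 20, 20, 18, 8, 7, 5, 5, 5, 3, 3, 2, 2.
drive 1: place 24 GB, 8 GB left
drive 2: place 23 GB, 9 GB left
drive 3: place 20 GB, 12 GB left
drive 4: place 20 GB, 12 GB left
drive 5: place 18 GB, 14 GB left
drive 1: place 8 GB, 0 GB left
drive 2: place 7 GB, 2 GB left
drive 3: place 5 GB, 7 GB left
drive 3: place 5 GB, 2 GB left
drive 4: place 5 GB, 7 GB left
drive 4: place 3 GB, 4 GB left
drive 4: place 3 GB, 1 GB left
drive 2: place 2 GB, 0 GB left
drive 3: place 2 GB, 0 GB left

5 drives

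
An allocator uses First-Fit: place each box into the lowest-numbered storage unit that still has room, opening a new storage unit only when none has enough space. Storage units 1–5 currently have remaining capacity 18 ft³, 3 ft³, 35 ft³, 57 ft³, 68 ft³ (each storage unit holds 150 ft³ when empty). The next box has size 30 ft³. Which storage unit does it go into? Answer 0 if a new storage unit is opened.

3

Storage units with room: storage unit 3 (35 ft³), storage unit 4 (57 ft³), storage unit 5 (68 ft³).
The first with room is storage unit 3.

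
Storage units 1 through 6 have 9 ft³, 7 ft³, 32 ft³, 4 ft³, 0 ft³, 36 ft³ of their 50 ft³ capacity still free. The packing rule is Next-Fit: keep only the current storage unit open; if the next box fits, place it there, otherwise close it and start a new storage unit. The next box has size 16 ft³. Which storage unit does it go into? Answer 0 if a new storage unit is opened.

6

Next-Fit only looks at storage unit 6, which has 36 ft³ free.
16 ft³ fits there.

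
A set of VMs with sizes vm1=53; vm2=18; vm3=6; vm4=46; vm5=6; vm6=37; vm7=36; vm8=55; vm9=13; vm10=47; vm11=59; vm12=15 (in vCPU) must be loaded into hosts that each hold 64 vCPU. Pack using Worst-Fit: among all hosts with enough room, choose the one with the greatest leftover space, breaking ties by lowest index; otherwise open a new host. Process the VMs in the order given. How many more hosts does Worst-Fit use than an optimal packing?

Worst-Fit: [53] [18,6,6,13] [46] [37] [36,15] [55] [47] [59] → 8 hosts.
Total size 391 vCPU; any packing needs at least ⌈391/64⌉ = 7 hosts.
An optimal packing achieves that bound: [59] [55,6] [53,6] [47,15] [46,18] [37,13] [36] → 7 hosts.
Excess: 8 − 7 = 1.

1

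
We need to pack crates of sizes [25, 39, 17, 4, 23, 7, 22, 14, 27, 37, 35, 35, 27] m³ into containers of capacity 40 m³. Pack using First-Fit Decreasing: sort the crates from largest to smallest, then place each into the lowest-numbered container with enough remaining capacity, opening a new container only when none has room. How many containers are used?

9 containers

Sorted descending: 39, 37, 35, 35, 27, 27, 25, 23, 22, 17, 14, 7, 4.
container 1: place 39 m³, 1 m³ left
container 2: place 37 m³, 3 m³ left
container 3: place 35 m³, 5 m³ left
container 4: place 35 m³, 5 m³ left
container 5: place 27 m³, 13 m³ left
container 6: place 27 m³, 13 m³ left
container 7: place 25 m³, 15 m³ left
container 8: place 23 m³, 17 m³ left
container 9: place 22 m³, 18 m³ left
container 8: place 17 m³, 0 m³ left
container 7: place 14 m³, 1 m³ left
container 5: place 7 m³, 6 m³ left
container 3: place 4 m³, 1 m³ left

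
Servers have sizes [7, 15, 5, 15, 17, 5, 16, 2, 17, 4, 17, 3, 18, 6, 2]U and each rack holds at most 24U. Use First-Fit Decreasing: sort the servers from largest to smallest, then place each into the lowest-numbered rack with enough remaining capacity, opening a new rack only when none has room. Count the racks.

7 racks

Sorted descending: 18, 17, 17, 17, 16, 15, 15, 7, 6, 5, 5, 4, 3, 2, 2.
Put 18U in rack 1; 6U remain.
Put 17U in rack 2; 7U remain.
Put 17U in rack 3; 7U remain.
Put 17U in rack 4; 7U remain.
Put 16U in rack 5; 8U remain.
Put 15U in rack 6; 9U remain.
Put 15U in rack 7; 9U remain.
Put 7U in rack 2; 0U remain.
Put 6U in rack 1; 0U remain.
Put 5U in rack 3; 2U remain.
Put 5U in rack 4; 2U remain.
Put 4U in rack 5; 4U remain.
Put 3U in rack 5; 1U remain.
Put 2U in rack 3; 0U remain.
Put 2U in rack 4; 0U remain.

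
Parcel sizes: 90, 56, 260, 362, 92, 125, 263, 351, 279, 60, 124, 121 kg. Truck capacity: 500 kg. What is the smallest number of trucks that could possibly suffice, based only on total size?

5

Total size = 90 + 56 + 260 + 362 + 92 + 125 + 263 + 351 + 279 + 60 + 124 + 121 = 2183 kg.
⌈2183 / 500⌉ = 5.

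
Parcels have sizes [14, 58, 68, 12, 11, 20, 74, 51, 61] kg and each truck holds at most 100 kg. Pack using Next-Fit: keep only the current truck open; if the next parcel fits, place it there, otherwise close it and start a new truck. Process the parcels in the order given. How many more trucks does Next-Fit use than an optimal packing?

0

Next-Fit: [14,58] [68,12,11] [20,74] [51] [61] → 5 trucks.
5 parcels exceed 50 kg (half the capacity), and no two of those can share a truck, so at least 5 trucks are needed.
So 5 is already optimal.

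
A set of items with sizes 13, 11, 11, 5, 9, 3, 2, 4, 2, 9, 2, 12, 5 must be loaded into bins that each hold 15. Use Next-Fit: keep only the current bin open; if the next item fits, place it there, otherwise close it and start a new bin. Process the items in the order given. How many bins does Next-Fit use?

8

13 → bin 1 (remaining 2)
11 → bin 2 (remaining 4)
11 → bin 3 (remaining 4)
5 → bin 4 (remaining 10)
9 → bin 4 (remaining 1)
3 → bin 5 (remaining 12)
2 → bin 5 (remaining 10)
4 → bin 5 (remaining 6)
2 → bin 5 (remaining 4)
9 → bin 6 (remaining 6)
2 → bin 6 (remaining 4)
12 → bin 7 (remaining 3)
5 → bin 8 (remaining 10)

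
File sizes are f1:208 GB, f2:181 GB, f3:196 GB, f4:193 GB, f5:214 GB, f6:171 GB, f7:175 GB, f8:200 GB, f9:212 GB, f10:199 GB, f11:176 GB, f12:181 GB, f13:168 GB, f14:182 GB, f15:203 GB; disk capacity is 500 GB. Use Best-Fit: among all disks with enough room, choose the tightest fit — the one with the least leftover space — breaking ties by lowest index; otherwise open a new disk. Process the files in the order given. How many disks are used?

8

f1 (208 GB) → disk 1 (remaining 292 GB)
f2 (181 GB) → disk 1 (remaining 111 GB)
f3 (196 GB) → disk 2 (remaining 304 GB)
f4 (193 GB) → disk 2 (remaining 111 GB)
f5 (214 GB) → disk 3 (remaining 286 GB)
f6 (171 GB) → disk 3 (remaining 115 GB)
f7 (175 GB) → disk 4 (remaining 325 GB)
f8 (200 GB) → disk 4 (remaining 125 GB)
f9 (212 GB) → disk 5 (remaining 288 GB)
f10 (199 GB) → disk 5 (remaining 89 GB)
f11 (176 GB) → disk 6 (remaining 324 GB)
f12 (181 GB) → disk 6 (remaining 143 GB)
f13 (168 GB) → disk 7 (remaining 332 GB)
f14 (182 GB) → disk 7 (remaining 150 GB)
f15 (203 GB) → disk 8 (remaining 297 GB)
Final disks: [208,181] [196,193] [214,171] [175,200] [212,199] [176,181] [168,182] [203].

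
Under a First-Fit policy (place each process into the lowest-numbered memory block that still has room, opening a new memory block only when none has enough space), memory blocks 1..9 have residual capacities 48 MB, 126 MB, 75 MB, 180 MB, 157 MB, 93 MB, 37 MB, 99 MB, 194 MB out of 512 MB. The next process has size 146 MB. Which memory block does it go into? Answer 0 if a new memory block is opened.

Memory blocks with room: memory block 4 (180 MB), memory block 5 (157 MB), memory block 9 (194 MB).
The first with room is memory block 4.

4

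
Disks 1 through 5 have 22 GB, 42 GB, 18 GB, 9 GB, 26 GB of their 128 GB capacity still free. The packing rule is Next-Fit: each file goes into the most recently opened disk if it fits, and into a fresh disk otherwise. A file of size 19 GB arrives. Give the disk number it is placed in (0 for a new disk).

Next-Fit only looks at disk 5, which has 26 GB free.
19 GB fits there.

5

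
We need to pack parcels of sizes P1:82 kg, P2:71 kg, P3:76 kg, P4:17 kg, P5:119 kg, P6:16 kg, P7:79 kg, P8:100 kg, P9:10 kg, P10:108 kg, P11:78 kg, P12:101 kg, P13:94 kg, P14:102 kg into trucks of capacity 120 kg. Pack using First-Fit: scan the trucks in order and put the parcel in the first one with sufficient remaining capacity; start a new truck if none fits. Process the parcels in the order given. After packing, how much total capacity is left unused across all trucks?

truck 1: place P1 (82 kg), 38 kg left
truck 2: place P2 (71 kg), 49 kg left
truck 3: place P3 (76 kg), 44 kg left
truck 1: place P4 (17 kg), 21 kg left
truck 4: place P5 (119 kg), 1 kg left
truck 1: place P6 (16 kg), 5 kg left
truck 5: place P7 (79 kg), 41 kg left
truck 6: place P8 (100 kg), 20 kg left
truck 2: place P9 (10 kg), 39 kg left
truck 7: place P10 (108 kg), 12 kg left
truck 8: place P11 (78 kg), 42 kg left
truck 9: place P12 (101 kg), 19 kg left
truck 10: place P13 (94 kg), 26 kg left
truck 11: place P14 (102 kg), 18 kg left
11 trucks × 120 kg = 1320 kg; used 1053 kg; unused 267 kg.

267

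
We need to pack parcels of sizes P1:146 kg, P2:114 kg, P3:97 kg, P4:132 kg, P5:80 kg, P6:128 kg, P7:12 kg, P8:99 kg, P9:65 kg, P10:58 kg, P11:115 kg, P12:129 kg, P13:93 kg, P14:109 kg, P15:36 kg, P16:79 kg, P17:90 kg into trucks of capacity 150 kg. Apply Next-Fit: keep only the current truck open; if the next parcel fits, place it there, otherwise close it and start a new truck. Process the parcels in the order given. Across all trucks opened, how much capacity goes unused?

518

P1 (146 kg) → truck 1 (remaining 4 kg)
P2 (114 kg) → truck 2 (remaining 36 kg)
P3 (97 kg) → truck 3 (remaining 53 kg)
P4 (132 kg) → truck 4 (remaining 18 kg)
P5 (80 kg) → truck 5 (remaining 70 kg)
P6 (128 kg) → truck 6 (remaining 22 kg)
P7 (12 kg) → truck 6 (remaining 10 kg)
P8 (99 kg) → truck 7 (remaining 51 kg)
P9 (65 kg) → truck 8 (remaining 85 kg)
P10 (58 kg) → truck 8 (remaining 27 kg)
P11 (115 kg) → truck 9 (remaining 35 kg)
P12 (129 kg) → truck 10 (remaining 21 kg)
P13 (93 kg) → truck 11 (remaining 57 kg)
P14 (109 kg) → truck 12 (remaining 41 kg)
P15 (36 kg) → truck 12 (remaining 5 kg)
P16 (79 kg) → truck 13 (remaining 71 kg)
P17 (90 kg) → truck 14 (remaining 60 kg)
14 trucks × 150 kg = 2100 kg; used 1582 kg; unused 518 kg.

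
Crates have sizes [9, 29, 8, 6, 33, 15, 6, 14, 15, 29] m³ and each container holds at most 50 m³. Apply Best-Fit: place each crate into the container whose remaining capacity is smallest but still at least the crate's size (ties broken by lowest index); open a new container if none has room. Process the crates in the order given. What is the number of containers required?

4 containers

9 m³ → container 1 (remaining 41 m³)
29 m³ → container 1 (remaining 12 m³)
8 m³ → container 1 (remaining 4 m³)
6 m³ → container 2 (remaining 44 m³)
33 m³ → container 2 (remaining 11 m³)
15 m³ → container 3 (remaining 35 m³)
6 m³ → container 2 (remaining 5 m³)
14 m³ → container 3 (remaining 21 m³)
15 m³ → container 3 (remaining 6 m³)
29 m³ → container 4 (remaining 21 m³)
Final containers: [9,29,8] [6,33,6] [15,14,15] [29].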